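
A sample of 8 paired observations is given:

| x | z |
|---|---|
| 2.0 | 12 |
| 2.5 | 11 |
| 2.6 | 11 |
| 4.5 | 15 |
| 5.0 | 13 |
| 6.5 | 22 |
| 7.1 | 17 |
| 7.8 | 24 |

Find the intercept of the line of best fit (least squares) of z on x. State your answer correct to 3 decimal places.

n = 8, Σx = 38, Σy = 125, Σxy = 663.5, Σx² = 215.76
Sxx = Σx² − (Σx)²/n = 215.76 − 180.5 = 35.26
Sxy = Σxy − (Σx)(Σy)/n = 663.5 − 593.75 = 69.75
b = Sxy/Sxx = 69.75/35.26 = 1.978162
a = ȳ − b·x̄ = 15.625 − 1.978162·4.75 = 6.228729

6.229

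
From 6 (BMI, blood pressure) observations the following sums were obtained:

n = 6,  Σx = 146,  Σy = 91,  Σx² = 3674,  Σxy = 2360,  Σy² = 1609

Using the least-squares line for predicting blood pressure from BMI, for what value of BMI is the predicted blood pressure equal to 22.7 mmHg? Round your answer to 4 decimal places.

30.6082

Sxx = Σx² − (Σx)²/n = 3674 − 3552.666667 = 121.333333
Sxy = Σxy − (Σx)(Σy)/n = 2360 − 2214.333333 = 145.666667
b = Sxy/Sxx = 145.666667/121.333333 = 1.200549
a = ȳ − b·x̄ = 15.166667 − 1.200549·24.333333 = -14.046703
Set a + b·x = 22.7: x = (22.7 − (-14.046703)) / 1.200549 = 30.608238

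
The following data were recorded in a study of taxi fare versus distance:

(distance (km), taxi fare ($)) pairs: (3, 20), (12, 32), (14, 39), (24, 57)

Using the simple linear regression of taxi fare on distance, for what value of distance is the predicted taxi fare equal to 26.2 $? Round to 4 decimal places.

7.1903

n = 4, Σx = 53, Σy = 148, Σxy = 2358, Σx² = 925
Sxx = Σx² − (Σx)²/n = 925 − 702.25 = 222.75
Sxy = Σxy − (Σx)(Σy)/n = 2358 − 1961 = 397
b = Sxy/Sxx = 397/222.75 = 1.782267
a = ȳ − b·x̄ = 37 − 1.782267·13.25 = 13.384961
Set a + b·x = 26.2: x = (26.2 − 13.384961) / 1.782267 = 7.190302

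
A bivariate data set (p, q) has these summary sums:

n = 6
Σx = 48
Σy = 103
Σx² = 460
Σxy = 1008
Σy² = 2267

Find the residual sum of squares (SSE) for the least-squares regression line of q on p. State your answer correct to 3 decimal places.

Sxx = Σx² − (Σx)²/n = 460 − 384 = 76
Sxy = Σxy − (Σx)(Σy)/n = 1008 − 824 = 184
Syy = Σy² − (Σy)²/n = 2267 − 1768.166667 = 498.833333
b = Sxy/Sxx = 184/76 = 2.421053
SSE = Syy − b·Sxy = 498.833333 − 2.421053·184 = 53.359649

53.360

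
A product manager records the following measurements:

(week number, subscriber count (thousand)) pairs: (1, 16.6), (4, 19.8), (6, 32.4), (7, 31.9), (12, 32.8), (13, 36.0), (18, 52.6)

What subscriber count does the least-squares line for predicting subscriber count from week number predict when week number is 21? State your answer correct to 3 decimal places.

54.618

n = 7, Σx = 61, Σy = 222.1, Σxy = 2321.9, Σx² = 739
Sxx = Σx² − (Σx)²/n = 739 − 531.571429 = 207.428571
Sxy = Σxy − (Σx)(Σy)/n = 2321.9 − 1935.442857 = 386.457143
b = Sxy/Sxx = 386.457143/207.428571 = 1.863085
a = ȳ − b·x̄ = 31.728571 − 1.863085·8.714286 = 15.493113
ŷ(21) = a + b·21 = 15.493113 + 1.863085·21 = 54.617906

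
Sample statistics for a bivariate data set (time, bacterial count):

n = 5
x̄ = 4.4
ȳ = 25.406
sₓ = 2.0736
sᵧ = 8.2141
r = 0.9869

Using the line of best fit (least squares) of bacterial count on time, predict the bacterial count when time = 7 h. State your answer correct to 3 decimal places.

b = r · sᵧ/sₓ = 0.9869 · 8.2141/2.0736 = 3.909382
a = ȳ − b·x̄ = 25.406 − 3.909382·4.4 = 8.204718
ŷ(7) = a + b·7 = 8.204718 + 3.909382·7 = 35.570394

35.570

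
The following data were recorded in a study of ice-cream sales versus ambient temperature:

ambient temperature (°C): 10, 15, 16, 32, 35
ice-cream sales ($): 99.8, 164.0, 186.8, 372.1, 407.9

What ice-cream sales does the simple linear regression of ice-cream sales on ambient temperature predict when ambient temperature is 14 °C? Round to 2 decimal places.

153.65

n = 5, Σx = 108, Σy = 1230.6, Σxy = 32630.5, Σx² = 2830
Sxx = Σx² − (Σx)²/n = 2830 − 2332.8 = 497.2
Sxy = Σxy − (Σx)(Σy)/n = 32630.5 − 26580.96 = 6049.54
b = Sxy/Sxx = 6049.54/497.2 = 12.167216
a = ȳ − b·x̄ = 246.12 − 12.167216·21.6 = -16.691874
ŷ(14) = a + b·14 = -16.691874 + 12.167216·14 = 153.649155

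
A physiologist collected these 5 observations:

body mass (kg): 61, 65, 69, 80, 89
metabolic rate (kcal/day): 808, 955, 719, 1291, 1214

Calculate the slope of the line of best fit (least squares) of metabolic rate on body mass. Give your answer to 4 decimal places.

17.4856

n = 5, Σx = 364, Σy = 4987, Σxy = 372300, Σx² = 27028
Sxx = Σx² − (Σx)²/n = 27028 − 26499.2 = 528.8
Sxy = Σxy − (Σx)(Σy)/n = 372300 − 363053.6 = 9246.4
b = Sxy/Sxx = 9246.4/528.8 = 17.485628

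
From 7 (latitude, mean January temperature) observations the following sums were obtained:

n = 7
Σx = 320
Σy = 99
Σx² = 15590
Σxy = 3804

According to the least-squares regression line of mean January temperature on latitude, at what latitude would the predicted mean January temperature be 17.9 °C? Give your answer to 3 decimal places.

Sxx = Σx² − (Σx)²/n = 15590 − 14628.571429 = 961.428571
Sxy = Σxy − (Σx)(Σy)/n = 3804 − 4525.714286 = -721.714286
b = Sxy/Sxx = -721.714286/961.428571 = -0.750669
a = ȳ − b·x̄ = 14.142857 − (-0.750669)·45.714286 = 48.459138
Set a + b·x = 17.9: x = (17.9 − 48.459138) / (-0.750669) = 40.709224

40.709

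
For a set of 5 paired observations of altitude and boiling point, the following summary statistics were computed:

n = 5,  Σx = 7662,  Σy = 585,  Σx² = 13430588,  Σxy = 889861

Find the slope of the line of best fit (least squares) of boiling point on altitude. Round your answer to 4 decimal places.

Sxx = Σx² − (Σx)²/n = 13430588 − 11741248.8 = 1689339.2
Sxy = Σxy − (Σx)(Σy)/n = 889861 − 896454 = -6593
b = Sxy/Sxx = -6593/1689339.2 = -0.003903

-0.0039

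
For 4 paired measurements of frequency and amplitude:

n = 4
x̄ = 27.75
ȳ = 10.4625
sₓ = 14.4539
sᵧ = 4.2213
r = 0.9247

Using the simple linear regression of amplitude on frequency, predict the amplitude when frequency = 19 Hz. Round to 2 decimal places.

b = r · sᵧ/sₓ = 0.9247 · 4.2213/14.4539 = 0.270061
a = ȳ − b·x̄ = 10.4625 − 0.270061·27.75 = 2.968305
ŷ(19) = a + b·19 = 2.968305 + 0.270061·19 = 8.099465

8.10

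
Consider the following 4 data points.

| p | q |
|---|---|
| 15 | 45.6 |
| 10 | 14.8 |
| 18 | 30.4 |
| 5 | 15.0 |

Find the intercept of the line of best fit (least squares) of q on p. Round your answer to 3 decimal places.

n = 4, Σx = 48, Σy = 105.8, Σxy = 1454.2, Σx² = 674
Sxx = Σx² − (Σx)²/n = 674 − 576 = 98
Sxy = Σxy − (Σx)(Σy)/n = 1454.2 − 1269.6 = 184.6
b = Sxy/Sxx = 184.6/98 = 1.883673
a = ȳ − b·x̄ = 26.45 − 1.883673·12 = 3.845918

3.846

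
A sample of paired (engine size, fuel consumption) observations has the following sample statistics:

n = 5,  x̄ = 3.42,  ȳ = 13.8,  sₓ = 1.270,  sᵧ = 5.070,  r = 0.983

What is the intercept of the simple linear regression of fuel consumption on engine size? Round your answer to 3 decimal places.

b = r · sᵧ/sₓ = 0.983 · 5.07/1.27 = 3.924260
a = ȳ − b·x̄ = 13.8 − 3.924260·3.42 = 0.379031

0.379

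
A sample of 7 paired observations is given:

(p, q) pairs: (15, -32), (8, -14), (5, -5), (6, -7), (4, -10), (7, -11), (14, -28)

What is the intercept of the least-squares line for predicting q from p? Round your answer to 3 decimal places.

n = 7, Σx = 59, Σy = -107, Σxy = -1168, Σx² = 611
Sxx = Σx² − (Σx)²/n = 611 − 497.285714 = 113.714286
Sxy = Σxy − (Σx)(Σy)/n = -1168 − (-901.857143) = -266.142857
b = Sxy/Sxx = -266.142857/113.714286 = -2.340452
a = ȳ − b·x̄ = -15.285714 − (-2.340452)·8.428571 = 4.440955

4.441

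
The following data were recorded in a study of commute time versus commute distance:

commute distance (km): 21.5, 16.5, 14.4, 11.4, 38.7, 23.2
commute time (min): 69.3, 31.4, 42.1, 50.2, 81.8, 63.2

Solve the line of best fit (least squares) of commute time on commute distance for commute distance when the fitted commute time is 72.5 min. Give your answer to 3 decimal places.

n = 6, Σx = 125.7, Σy = 338, Σxy = 7818.47, Σx² = 3107.75
Sxx = Σx² − (Σx)²/n = 3107.75 − 2633.415 = 474.335
Sxy = Σxy − (Σx)(Σy)/n = 7818.47 − 7081.1 = 737.37
b = Sxy/Sxx = 737.37/474.335 = 1.554534
a = ȳ − b·x̄ = 56.333333 − 1.554534·20.95 = 23.765841
Set a + b·x = 72.5: x = (72.5 − 23.765841) / 1.554534 = 31.349685

31.350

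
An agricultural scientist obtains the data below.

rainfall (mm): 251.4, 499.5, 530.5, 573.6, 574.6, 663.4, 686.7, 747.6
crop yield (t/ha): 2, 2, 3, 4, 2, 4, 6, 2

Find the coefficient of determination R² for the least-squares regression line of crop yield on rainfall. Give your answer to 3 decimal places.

n = 8, Σx = 4527.3, Σy = 25, Σxy = 14805.9, Σx² = 2723876.79, Σy² = 93
Sxx = Σx² − (Σx)²/n = 2723876.79 − 2562055.66125 = 161821.12875
Sxy = Σxy − (Σx)(Σy)/n = 14805.9 − 14147.8125 = 658.0875
Syy = Σy² − (Σy)²/n = 93 − 78.125 = 14.875
R² = Sxy²/(Sxx·Syy) = (658.0875)²/(161821.12875·14.875) = 0.179918

0.180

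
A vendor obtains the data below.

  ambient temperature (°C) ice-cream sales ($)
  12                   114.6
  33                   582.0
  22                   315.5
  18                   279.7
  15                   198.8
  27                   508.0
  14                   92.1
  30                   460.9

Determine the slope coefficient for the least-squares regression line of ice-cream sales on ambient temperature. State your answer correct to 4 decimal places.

22.5541

n = 8, Σx = 171, Σy = 2551.6, Σxy = 64371.2, Σx² = 4091
Sxx = Σx² − (Σx)²/n = 4091 − 3655.125 = 435.875
Sxy = Σxy − (Σx)(Σy)/n = 64371.2 − 54540.45 = 9830.75
b = Sxy/Sxx = 9830.75/435.875 = 22.554058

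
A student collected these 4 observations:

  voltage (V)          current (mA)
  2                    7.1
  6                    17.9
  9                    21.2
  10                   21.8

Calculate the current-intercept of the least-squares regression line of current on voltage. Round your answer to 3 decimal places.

n = 4, Σx = 27, Σy = 68, Σxy = 530.4, Σx² = 221
Sxx = Σx² − (Σx)²/n = 221 − 182.25 = 38.75
Sxy = Σxy − (Σx)(Σy)/n = 530.4 − 459 = 71.4
b = Sxy/Sxx = 71.4/38.75 = 1.842581
a = ȳ − b·x̄ = 17 − 1.842581·6.75 = 4.562581

4.563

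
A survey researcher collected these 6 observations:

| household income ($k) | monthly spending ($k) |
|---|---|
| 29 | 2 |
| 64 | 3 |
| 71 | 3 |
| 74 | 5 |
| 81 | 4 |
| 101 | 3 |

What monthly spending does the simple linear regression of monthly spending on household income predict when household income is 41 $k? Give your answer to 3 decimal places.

2.715

n = 6, Σx = 420, Σy = 20, Σxy = 1460, Σx² = 32216
Sxx = Σx² − (Σx)²/n = 32216 − 29400 = 2816
Sxy = Σxy − (Σx)(Σy)/n = 1460 − 1400 = 60
b = Sxy/Sxx = 60/2816 = 0.021307
a = ȳ − b·x̄ = 3.333333 − 0.021307·70 = 1.841856
ŷ(41) = a + b·41 = 1.841856 + 0.021307·41 = 2.715436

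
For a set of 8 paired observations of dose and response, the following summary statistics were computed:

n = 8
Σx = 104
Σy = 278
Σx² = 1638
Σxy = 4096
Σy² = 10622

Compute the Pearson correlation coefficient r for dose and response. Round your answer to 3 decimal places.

0.919

Sxx = Σx² − (Σx)²/n = 1638 − 1352 = 286
Sxy = Σxy − (Σx)(Σy)/n = 4096 − 3614 = 482
Syy = Σy² − (Σy)²/n = 10622 − 9660.5 = 961.5
r = Sxy/√(Sxx·Syy) = 482/√(274989) = 482/524.393936 = 0.919156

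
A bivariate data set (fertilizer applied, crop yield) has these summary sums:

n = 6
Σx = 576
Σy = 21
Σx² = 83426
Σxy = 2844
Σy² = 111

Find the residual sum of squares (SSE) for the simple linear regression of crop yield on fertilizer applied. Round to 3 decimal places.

Sxx = Σx² − (Σx)²/n = 83426 − 55296 = 28130
Sxy = Σxy − (Σx)(Σy)/n = 2844 − 2016 = 828
Syy = Σy² − (Σy)²/n = 111 − 73.5 = 37.5
b = Sxy/Sxx = 828/28130 = 0.029435
SSE = Syy − b·Sxy = 37.5 − 0.029435·828 = 13.128013

13.128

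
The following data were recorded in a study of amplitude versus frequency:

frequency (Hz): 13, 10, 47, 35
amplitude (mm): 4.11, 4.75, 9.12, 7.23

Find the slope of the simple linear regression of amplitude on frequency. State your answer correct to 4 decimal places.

n = 4, Σx = 105, Σy = 25.21, Σxy = 782.62, Σx² = 3703
Sxx = Σx² − (Σx)²/n = 3703 − 2756.25 = 946.75
Sxy = Σxy − (Σx)(Σy)/n = 782.62 − 661.7625 = 120.8575
b = Sxy/Sxx = 120.8575/946.75 = 0.127655

0.1277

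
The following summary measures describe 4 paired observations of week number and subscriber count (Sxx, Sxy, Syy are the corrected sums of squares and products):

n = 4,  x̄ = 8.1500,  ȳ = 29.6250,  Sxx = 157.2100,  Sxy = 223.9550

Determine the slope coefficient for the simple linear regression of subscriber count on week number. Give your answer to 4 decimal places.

b = Sxy/Sxx = 223.955/157.21 = 1.424560

1.4246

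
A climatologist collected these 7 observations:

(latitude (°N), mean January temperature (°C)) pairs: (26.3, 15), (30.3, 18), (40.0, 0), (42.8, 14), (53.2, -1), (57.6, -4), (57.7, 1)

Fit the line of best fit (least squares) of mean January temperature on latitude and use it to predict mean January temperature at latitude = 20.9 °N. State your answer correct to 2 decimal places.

n = 7, Σx = 307.9, Σy = 43, Σxy = 1313.2, Σx² = 14518.91
Sxx = Σx² − (Σx)²/n = 14518.91 − 13543.201429 = 975.708571
Sxy = Σxy − (Σx)(Σy)/n = 1313.2 − 1891.385714 = -578.185714
b = Sxy/Sxx = -578.185714/975.708571 = -0.592580
a = ȳ − b·x̄ = 6.142857 − (-0.592580)·43.985714 = 32.207927
ŷ(20.9) = a + b·20.9 = 32.207927 + (-0.592580)·20.9 = 19.822997

19.82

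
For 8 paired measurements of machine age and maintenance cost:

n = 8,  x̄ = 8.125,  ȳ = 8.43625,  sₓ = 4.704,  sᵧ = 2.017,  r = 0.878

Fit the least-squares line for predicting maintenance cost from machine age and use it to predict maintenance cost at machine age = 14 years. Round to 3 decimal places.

10.648

b = r · sᵧ/sₓ = 0.878 · 2.017/4.704 = 0.376472
a = ȳ − b·x̄ = 8.43625 − 0.376472·8.125 = 5.377412
ŷ(14) = a + b·14 = 5.377412 + 0.376472·14 = 10.648025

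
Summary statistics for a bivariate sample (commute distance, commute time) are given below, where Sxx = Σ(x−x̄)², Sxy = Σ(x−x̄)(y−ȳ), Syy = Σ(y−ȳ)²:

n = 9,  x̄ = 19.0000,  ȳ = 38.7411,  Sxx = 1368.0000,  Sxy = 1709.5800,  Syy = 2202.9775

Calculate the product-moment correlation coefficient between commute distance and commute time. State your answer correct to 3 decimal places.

0.985

r = Sxy/√(Sxx·Syy) = 1709.58/√(3013673.22) = 1709.58/1735.993439 = 0.984785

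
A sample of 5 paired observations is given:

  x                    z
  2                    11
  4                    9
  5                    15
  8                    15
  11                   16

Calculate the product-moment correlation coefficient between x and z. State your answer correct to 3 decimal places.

n = 5, Σx = 30, Σy = 66, Σxy = 429, Σx² = 230, Σy² = 908
Sxx = Σx² − (Σx)²/n = 230 − 180 = 50
Sxy = Σxy − (Σx)(Σy)/n = 429 − 396 = 33
Syy = Σy² − (Σy)²/n = 908 − 871.2 = 36.8
r = Sxy/√(Sxx·Syy) = 33/√(1840) = 33/42.895221 = 0.769316

0.769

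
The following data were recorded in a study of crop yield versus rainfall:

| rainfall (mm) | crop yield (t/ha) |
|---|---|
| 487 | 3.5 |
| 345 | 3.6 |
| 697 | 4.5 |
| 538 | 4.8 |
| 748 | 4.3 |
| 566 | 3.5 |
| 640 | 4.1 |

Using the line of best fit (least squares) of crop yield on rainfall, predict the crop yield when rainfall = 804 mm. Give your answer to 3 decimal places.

n = 7, Σx = 4021, Σy = 28.3, Σxy = 16486.8, Σx² = 2420907
Sxx = Σx² − (Σx)²/n = 2420907 − 2309777.285714 = 111129.714286
Sxy = Σxy − (Σx)(Σy)/n = 16486.8 − 16256.328571 = 230.471429
b = Sxy/Sxx = 230.471429/111129.714286 = 0.002074
a = ȳ − b·x̄ = 4.042857 − 0.002074·574.428571 = 2.851552
ŷ(804) = a + b·804 = 2.851552 + 0.002074·804 = 4.518964

4.519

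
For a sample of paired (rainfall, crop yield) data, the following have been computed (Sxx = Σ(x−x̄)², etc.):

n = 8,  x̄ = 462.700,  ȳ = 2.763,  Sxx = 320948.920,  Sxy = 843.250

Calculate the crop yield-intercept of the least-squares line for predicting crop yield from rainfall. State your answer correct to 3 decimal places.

b = Sxy/Sxx = 843.25/320948.92 = 0.002627
a = ȳ − b·x̄ = 2.763 − 0.002627·462.7 = 1.547318

1.547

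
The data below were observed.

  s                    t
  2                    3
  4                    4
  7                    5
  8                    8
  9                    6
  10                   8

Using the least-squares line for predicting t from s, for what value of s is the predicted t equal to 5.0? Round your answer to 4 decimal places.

n = 6, Σx = 40, Σy = 34, Σxy = 255, Σx² = 314
Sxx = Σx² − (Σx)²/n = 314 − 266.666667 = 47.333333
Sxy = Σxy − (Σx)(Σy)/n = 255 − 226.666667 = 28.333333
b = Sxy/Sxx = 28.333333/47.333333 = 0.598592
a = ȳ − b·x̄ = 5.666667 − 0.598592·6.666667 = 1.676056
Set a + b·x = 5.0: x = (5.0 − 1.676056) / 0.598592 = 5.552941

5.5529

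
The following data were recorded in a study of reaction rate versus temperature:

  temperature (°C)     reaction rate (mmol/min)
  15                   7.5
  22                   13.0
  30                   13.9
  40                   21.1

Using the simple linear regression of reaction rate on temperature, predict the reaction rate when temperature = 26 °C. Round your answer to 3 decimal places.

n = 4, Σx = 107, Σy = 55.5, Σxy = 1659.5, Σx² = 3209
Sxx = Σx² − (Σx)²/n = 3209 − 2862.25 = 346.75
Sxy = Σxy − (Σx)(Σy)/n = 1659.5 − 1484.625 = 174.875
b = Sxy/Sxx = 174.875/346.75 = 0.504326
a = ȳ − b·x̄ = 13.875 − 0.504326·26.75 = 0.384283
ŷ(26) = a + b·26 = 0.384283 + 0.504326·26 = 13.496756

13.497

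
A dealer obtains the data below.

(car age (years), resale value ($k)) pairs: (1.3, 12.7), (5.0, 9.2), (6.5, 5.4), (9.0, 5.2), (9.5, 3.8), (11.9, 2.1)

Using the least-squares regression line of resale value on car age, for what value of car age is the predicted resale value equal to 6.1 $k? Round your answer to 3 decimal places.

n = 6, Σx = 43.2, Σy = 38.4, Σxy = 205.5, Σx² = 381.8
Sxx = Σx² − (Σx)²/n = 381.8 − 311.04 = 70.76
Sxy = Σxy − (Σx)(Σy)/n = 205.5 − 276.48 = -70.98
b = Sxy/Sxx = -70.98/70.76 = -1.003109
a = ȳ − b·x̄ = 6.4 − (-1.003109)·7.2 = 13.622386
Set a + b·x = 6.1: x = (6.1 − 13.622386) / (-1.003109) = 7.499070

7.499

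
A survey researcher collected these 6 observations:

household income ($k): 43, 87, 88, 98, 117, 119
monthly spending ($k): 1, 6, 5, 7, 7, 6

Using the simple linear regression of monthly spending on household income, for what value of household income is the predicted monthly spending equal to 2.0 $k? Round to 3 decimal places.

n = 6, Σx = 552, Σy = 32, Σxy = 3224, Σx² = 54616
Sxx = Σx² − (Σx)²/n = 54616 − 50784 = 3832
Sxy = Σxy − (Σx)(Σy)/n = 3224 − 2944 = 280
b = Sxy/Sxx = 280/3832 = 0.073069
a = ȳ − b·x̄ = 5.333333 − 0.073069·92 = -1.389005
Set a + b·x = 2.0: x = (2.0 − (-1.389005)) / 0.073069 = 46.380952

46.381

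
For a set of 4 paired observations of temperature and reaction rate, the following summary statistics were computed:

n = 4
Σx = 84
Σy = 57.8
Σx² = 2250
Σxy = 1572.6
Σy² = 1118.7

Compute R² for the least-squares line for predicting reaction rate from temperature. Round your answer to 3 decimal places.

0.934

Sxx = Σx² − (Σx)²/n = 2250 − 1764 = 486
Sxy = Σxy − (Σx)(Σy)/n = 1572.6 − 1213.8 = 358.8
Syy = Σy² − (Σy)²/n = 1118.7 − 835.21 = 283.49
R² = Sxy²/(Sxx·Syy) = (358.8)²/(486·283.49) = 0.934396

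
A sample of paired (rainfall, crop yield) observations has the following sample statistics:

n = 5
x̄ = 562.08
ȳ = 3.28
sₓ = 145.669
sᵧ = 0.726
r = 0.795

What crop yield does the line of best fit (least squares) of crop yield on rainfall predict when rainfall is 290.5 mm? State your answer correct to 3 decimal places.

b = r · sᵧ/sₓ = 0.795 · 0.726/145.669 = 0.003962
a = ȳ − b·x̄ = 3.28 − 0.003962·562.08 = 1.052926
ŷ(290.5) = a + b·290.5 = 1.052926 + 0.003962·290.5 = 2.203945

2.204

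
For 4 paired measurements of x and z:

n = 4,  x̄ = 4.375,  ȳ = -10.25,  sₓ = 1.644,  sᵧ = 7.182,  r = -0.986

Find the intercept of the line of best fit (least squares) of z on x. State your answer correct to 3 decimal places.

b = r · sᵧ/sₓ = -0.986 · 7.182/1.644 = -4.307453
a = ȳ − b·x̄ = -10.25 − (-4.307453)·4.375 = 8.595105

8.595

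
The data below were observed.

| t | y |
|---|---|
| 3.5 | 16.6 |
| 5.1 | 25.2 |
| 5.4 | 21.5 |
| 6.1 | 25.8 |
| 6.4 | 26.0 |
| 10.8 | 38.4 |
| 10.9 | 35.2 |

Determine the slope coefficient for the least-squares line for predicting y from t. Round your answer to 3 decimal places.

n = 7, Σx = 48.2, Σy = 188.7, Σxy = 1424.9, Σx² = 381.04
Sxx = Σx² − (Σx)²/n = 381.04 − 331.891429 = 49.148571
Sxy = Σxy − (Σx)(Σy)/n = 1424.9 − 1299.334286 = 125.565714
b = Sxy/Sxx = 125.565714/49.148571 = 2.554819

2.555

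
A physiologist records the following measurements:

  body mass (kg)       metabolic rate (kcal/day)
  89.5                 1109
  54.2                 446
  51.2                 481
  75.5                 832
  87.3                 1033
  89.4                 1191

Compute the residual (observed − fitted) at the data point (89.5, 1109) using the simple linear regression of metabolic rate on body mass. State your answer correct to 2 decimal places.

-8.28

n = 6, Σx = 447.1, Σy = 5092, Σxy = 407528.2, Σx² = 34883.23
Sxx = Σx² − (Σx)²/n = 34883.23 − 33316.401667 = 1566.828333
Sxy = Σxy − (Σx)(Σy)/n = 407528.2 − 379438.866667 = 28089.333333
b = Sxy/Sxx = 28089.333333/1566.828333 = 17.927512
a = ȳ − b·x̄ = 848.666667 − 17.927512·74.516667 = -487.231749
ŷ(89.5) = -487.231749 + 17.927512·89.5 = 1117.280551
residual = y − ŷ = 1109 − 1117.280551 = -8.280551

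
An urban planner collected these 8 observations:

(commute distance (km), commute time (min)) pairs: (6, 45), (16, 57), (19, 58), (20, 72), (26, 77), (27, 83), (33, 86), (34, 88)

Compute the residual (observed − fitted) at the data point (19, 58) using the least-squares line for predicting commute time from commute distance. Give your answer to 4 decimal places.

-6.8388

n = 8, Σx = 181, Σy = 566, Σxy = 13797, Σx² = 4703
Sxx = Σx² − (Σx)²/n = 4703 − 4095.125 = 607.875
Sxy = Σxy − (Σx)(Σy)/n = 13797 − 12805.75 = 991.25
b = Sxy/Sxx = 991.25/607.875 = 1.630681
a = ȳ − b·x̄ = 70.75 − 1.630681·22.625 = 33.855850
ŷ(19) = 33.855850 + 1.630681·19 = 64.838783
residual = y − ŷ = 58 − 64.838783 = -6.838783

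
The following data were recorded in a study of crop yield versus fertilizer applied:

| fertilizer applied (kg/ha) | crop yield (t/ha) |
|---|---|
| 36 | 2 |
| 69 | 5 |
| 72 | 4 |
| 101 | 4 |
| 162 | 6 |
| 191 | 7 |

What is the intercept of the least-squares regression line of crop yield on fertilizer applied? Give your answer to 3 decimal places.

n = 6, Σx = 631, Σy = 28, Σxy = 3418, Σx² = 84167
Sxx = Σx² − (Σx)²/n = 84167 − 66360.166667 = 17806.833333
Sxy = Σxy − (Σx)(Σy)/n = 3418 − 2944.666667 = 473.333333
b = Sxy/Sxx = 473.333333/17806.833333 = 0.026582
a = ȳ − b·x̄ = 4.666667 − 0.026582·105.166667 = 1.871173

1.871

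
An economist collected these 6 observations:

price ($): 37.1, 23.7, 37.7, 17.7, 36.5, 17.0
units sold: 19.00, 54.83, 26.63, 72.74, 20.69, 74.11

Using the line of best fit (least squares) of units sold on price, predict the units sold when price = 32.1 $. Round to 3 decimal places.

34.867

n = 6, Σx = 169.7, Σy = 268, Σxy = 6310.875, Σx² = 5293.93
Sxx = Σx² − (Σx)²/n = 5293.93 − 4799.681667 = 494.248333
Sxy = Σxy − (Σx)(Σy)/n = 6310.875 − 7579.933333 = -1269.058333
b = Sxy/Sxx = -1269.058333/494.248333 = -2.567653
a = ȳ − b·x̄ = 44.666667 − (-2.567653)·28.283333 = 117.288459
ŷ(32.1) = a + b·32.1 = 117.288459 + (-2.567653)·32.1 = 34.866790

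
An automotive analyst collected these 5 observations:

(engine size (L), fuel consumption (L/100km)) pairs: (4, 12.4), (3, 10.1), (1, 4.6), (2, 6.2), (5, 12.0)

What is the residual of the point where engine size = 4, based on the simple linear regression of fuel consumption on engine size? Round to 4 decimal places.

1.2400

n = 5, Σx = 15, Σy = 45.3, Σxy = 156.9, Σx² = 55
Sxx = Σx² − (Σx)²/n = 55 − 45 = 10
Sxy = Σxy − (Σx)(Σy)/n = 156.9 − 135.9 = 21
b = Sxy/Sxx = 21/10 = 2.1
a = ȳ − b·x̄ = 9.06 − 2.1·3 = 2.76
ŷ(4) = 2.76 + 2.1·4 = 11.16
residual = y − ŷ = 12.4 − 11.16 = 1.24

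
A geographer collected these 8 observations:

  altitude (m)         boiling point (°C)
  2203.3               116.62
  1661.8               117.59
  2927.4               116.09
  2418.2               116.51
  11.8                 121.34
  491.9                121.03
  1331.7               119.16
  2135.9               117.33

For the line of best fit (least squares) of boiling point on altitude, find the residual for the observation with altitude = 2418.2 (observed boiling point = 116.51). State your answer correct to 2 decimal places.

n = 8, Σx = 13182, Σy = 945.67, Σxy = 1544203.244, Σx² = 28611070.68
Sxx = Σx² − (Σx)²/n = 28611070.68 − 21720640.5 = 6890430.18
Sxy = Σxy − (Σx)(Σy)/n = 1544203.244 − 1558227.7425 = -14024.4985
b = Sxy/Sxx = -14024.4985/6890430.18 = -0.002035
a = ȳ − b·x̄ = 118.20875 − (-0.002035)·1647.75 = 121.562513
ŷ(2418.2) = 121.562513 + (-0.002035)·2418.2 = 116.640608
residual = y − ŷ = 116.51 − 116.640608 = -0.130608

-0.13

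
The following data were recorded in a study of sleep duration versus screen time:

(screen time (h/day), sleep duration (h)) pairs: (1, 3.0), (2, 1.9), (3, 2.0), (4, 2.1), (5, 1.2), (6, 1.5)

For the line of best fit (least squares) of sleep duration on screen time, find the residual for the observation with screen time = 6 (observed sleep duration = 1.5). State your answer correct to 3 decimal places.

n = 6, Σx = 21, Σy = 11.7, Σxy = 36.2, Σx² = 91
Sxx = Σx² − (Σx)²/n = 91 − 73.5 = 17.5
Sxy = Σxy − (Σx)(Σy)/n = 36.2 − 40.95 = -4.75
b = Sxy/Sxx = -4.75/17.5 = -0.271429
a = ȳ − b·x̄ = 1.95 − (-0.271429)·3.5 = 2.9
ŷ(6) = 2.9 + (-0.271429)·6 = 1.271429
residual = y − ŷ = 1.5 − 1.271429 = 0.228571

0.229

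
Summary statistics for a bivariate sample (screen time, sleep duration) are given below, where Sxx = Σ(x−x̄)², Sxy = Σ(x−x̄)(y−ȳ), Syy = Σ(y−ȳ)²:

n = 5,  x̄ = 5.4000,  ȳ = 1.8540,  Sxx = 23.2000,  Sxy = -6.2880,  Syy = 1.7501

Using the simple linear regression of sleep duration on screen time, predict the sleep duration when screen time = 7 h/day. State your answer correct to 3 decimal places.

b = Sxy/Sxx = -6.288/23.2 = -0.271034
a = ȳ − b·x̄ = 1.854 − (-0.271034)·5.4 = 3.317586
ŷ(7) = a + b·7 = 3.317586 + (-0.271034)·7 = 1.420345

1.420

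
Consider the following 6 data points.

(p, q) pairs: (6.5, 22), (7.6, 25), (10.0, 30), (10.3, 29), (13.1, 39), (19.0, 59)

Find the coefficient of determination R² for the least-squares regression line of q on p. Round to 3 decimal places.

n = 6, Σx = 66.5, Σy = 204, Σxy = 2563.6, Σx² = 838.71, Σy² = 7852
Sxx = Σx² − (Σx)²/n = 838.71 − 737.041667 = 101.668333
Sxy = Σxy − (Σx)(Σy)/n = 2563.6 − 2261 = 302.6
Syy = Σy² − (Σy)²/n = 7852 − 6936 = 916
R² = Sxy²/(Sxx·Syy) = (302.6)²/(101.668333·916) = 0.983234

0.983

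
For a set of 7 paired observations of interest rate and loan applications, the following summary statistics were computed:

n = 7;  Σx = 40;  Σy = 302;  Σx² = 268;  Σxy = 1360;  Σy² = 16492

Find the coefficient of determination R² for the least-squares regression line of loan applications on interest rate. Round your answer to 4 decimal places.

0.9796

Sxx = Σx² − (Σx)²/n = 268 − 228.571429 = 39.428571
Sxy = Σxy − (Σx)(Σy)/n = 1360 − 1725.714286 = -365.714286
Syy = Σy² − (Σy)²/n = 16492 − 13029.142857 = 3462.857143
R² = Sxy²/(Sxx·Syy) = (-365.714286)²/(39.428571·3462.857143) = 0.979576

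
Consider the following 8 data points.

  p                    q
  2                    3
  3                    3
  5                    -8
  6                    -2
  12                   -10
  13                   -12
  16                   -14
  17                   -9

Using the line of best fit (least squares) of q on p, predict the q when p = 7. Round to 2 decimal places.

-3.97

n = 8, Σx = 74, Σy = -49, Σxy = -690, Σx² = 932
Sxx = Σx² − (Σx)²/n = 932 − 684.5 = 247.5
Sxy = Σxy − (Σx)(Σy)/n = -690 − (-453.25) = -236.75
b = Sxy/Sxx = -236.75/247.5 = -0.956566
a = ȳ − b·x̄ = -6.125 − (-0.956566)·9.25 = 2.723232
ŷ(7) = a + b·7 = 2.723232 + (-0.956566)·7 = -3.972727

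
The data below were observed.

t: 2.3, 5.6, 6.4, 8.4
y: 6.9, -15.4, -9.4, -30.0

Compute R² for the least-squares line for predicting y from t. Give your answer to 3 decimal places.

0.905

n = 4, Σx = 22.7, Σy = -47.9, Σxy = -382.53, Σx² = 148.17, Σy² = 1273.13
Sxx = Σx² − (Σx)²/n = 148.17 − 128.8225 = 19.3475
Sxy = Σxy − (Σx)(Σy)/n = -382.53 − (-271.8325) = -110.6975
Syy = Σy² − (Σy)²/n = 1273.13 − 573.6025 = 699.5275
R² = Sxy²/(Sxx·Syy) = (-110.6975)²/(19.3475·699.5275) = 0.905411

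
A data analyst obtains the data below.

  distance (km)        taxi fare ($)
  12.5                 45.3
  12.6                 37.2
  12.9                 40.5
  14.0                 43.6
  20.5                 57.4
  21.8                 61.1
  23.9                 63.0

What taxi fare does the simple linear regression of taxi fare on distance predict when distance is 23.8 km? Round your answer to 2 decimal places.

63.92

n = 7, Σx = 118.2, Σy = 348.1, Σxy = 6182.2, Σx² = 2144.12
Sxx = Σx² − (Σx)²/n = 2144.12 − 1995.891429 = 148.228571
Sxy = Σxy − (Σx)(Σy)/n = 6182.2 − 5877.917143 = 304.282857
b = Sxy/Sxx = 304.282857/148.228571 = 2.052795
a = ȳ − b·x̄ = 49.728571 − 2.052795·16.885714 = 15.065663
ŷ(23.8) = a + b·23.8 = 15.065663 + 2.052795·23.8 = 63.922182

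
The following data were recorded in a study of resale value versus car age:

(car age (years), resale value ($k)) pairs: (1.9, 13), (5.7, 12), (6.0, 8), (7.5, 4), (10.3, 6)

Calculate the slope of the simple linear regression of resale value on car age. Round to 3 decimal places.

n = 5, Σx = 31.4, Σy = 43, Σxy = 232.9, Σx² = 234.44
Sxx = Σx² − (Σx)²/n = 234.44 − 197.192 = 37.248
Sxy = Σxy − (Σx)(Σy)/n = 232.9 − 270.04 = -37.14
b = Sxy/Sxx = -37.14/37.248 = -0.997101

-0.997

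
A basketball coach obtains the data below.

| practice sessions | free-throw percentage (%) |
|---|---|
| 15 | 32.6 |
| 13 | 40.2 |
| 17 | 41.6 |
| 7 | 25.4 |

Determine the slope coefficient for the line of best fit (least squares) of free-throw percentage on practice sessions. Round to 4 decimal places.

1.4143

n = 4, Σx = 52, Σy = 139.8, Σxy = 1896.6, Σx² = 732
Sxx = Σx² − (Σx)²/n = 732 − 676 = 56
Sxy = Σxy − (Σx)(Σy)/n = 1896.6 − 1817.4 = 79.2
b = Sxy/Sxx = 79.2/56 = 1.414286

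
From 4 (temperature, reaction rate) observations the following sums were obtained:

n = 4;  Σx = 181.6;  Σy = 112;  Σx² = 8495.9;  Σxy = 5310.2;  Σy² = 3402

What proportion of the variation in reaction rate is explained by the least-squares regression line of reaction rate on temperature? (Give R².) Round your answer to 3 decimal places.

0.760

Sxx = Σx² − (Σx)²/n = 8495.9 − 8244.64 = 251.26
Sxy = Σxy − (Σx)(Σy)/n = 5310.2 − 5084.8 = 225.4
Syy = Σy² − (Σy)²/n = 3402 − 3136 = 266
R² = Sxy²/(Sxx·Syy) = (225.4)²/(251.26·266) = 0.760156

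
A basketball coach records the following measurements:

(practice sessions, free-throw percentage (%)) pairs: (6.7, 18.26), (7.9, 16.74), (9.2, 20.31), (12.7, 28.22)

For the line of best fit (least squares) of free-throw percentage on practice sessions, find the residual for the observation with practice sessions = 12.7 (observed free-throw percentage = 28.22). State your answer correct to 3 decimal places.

n = 4, Σx = 36.5, Σy = 83.53, Σxy = 799.834, Σx² = 353.23
Sxx = Σx² − (Σx)²/n = 353.23 − 333.0625 = 20.1675
Sxy = Σxy − (Σx)(Σy)/n = 799.834 − 762.21125 = 37.62275
b = Sxy/Sxx = 37.62275/20.1675 = 1.865514
a = ȳ − b·x̄ = 20.8825 − 1.865514·9.125 = 3.859686
ŷ(12.7) = 3.859686 + 1.865514·12.7 = 27.551712
residual = y − ŷ = 28.22 − 27.551712 = 0.668288

0.668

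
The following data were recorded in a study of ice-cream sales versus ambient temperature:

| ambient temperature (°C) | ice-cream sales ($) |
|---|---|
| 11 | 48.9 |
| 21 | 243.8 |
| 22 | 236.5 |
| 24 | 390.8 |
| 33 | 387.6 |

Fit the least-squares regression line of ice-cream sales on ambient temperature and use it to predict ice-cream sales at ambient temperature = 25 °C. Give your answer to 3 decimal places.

n = 5, Σx = 111, Σy = 1307.6, Σxy = 33030.7, Σx² = 2711
Sxx = Σx² − (Σx)²/n = 2711 − 2464.2 = 246.8
Sxy = Σxy − (Σx)(Σy)/n = 33030.7 − 29028.72 = 4001.98
b = Sxy/Sxx = 4001.98/246.8 = 16.215478
a = ȳ − b·x̄ = 261.52 − 16.215478·22.2 = -98.463614
ŷ(25) = a + b·25 = -98.463614 + 16.215478·25 = 306.923339

306.923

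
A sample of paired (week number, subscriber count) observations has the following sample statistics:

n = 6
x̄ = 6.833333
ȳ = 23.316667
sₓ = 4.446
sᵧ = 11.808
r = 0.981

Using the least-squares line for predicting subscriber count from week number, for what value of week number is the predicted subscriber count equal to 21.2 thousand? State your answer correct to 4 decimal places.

b = r · sᵧ/sₓ = 0.981 · 11.808/4.446 = 2.605409
a = ȳ − b·x̄ = 23.316667 − 2.605409·6.833333 = 5.513040
Set a + b·x = 21.2: x = (21.2 − 5.513040) / 2.605409 = 6.020920

6.0209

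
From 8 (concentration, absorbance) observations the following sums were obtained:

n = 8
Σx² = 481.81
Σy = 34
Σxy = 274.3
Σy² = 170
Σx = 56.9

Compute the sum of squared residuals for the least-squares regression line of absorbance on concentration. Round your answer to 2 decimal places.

Sxx = Σx² − (Σx)²/n = 481.81 − 404.70125 = 77.10875
Sxy = Σxy − (Σx)(Σy)/n = 274.3 − 241.825 = 32.475
Syy = Σy² − (Σy)²/n = 170 − 144.5 = 25.5
b = Sxy/Sxx = 32.475/77.10875 = 0.421158
SSE = Syy − b·Sxy = 25.5 − 0.421158·32.475 = 11.822880

11.82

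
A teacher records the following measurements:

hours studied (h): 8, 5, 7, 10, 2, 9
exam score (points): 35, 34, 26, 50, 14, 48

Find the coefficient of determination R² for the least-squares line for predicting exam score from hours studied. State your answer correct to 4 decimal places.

0.8034

n = 6, Σx = 41, Σy = 207, Σxy = 1592, Σx² = 323, Σy² = 8057
Sxx = Σx² − (Σx)²/n = 323 − 280.166667 = 42.833333
Sxy = Σxy − (Σx)(Σy)/n = 1592 − 1414.5 = 177.5
Syy = Σy² − (Σy)²/n = 8057 − 7141.5 = 915.5
R² = Sxy²/(Sxx·Syy) = (177.5)²/(42.833333·915.5) = 0.803446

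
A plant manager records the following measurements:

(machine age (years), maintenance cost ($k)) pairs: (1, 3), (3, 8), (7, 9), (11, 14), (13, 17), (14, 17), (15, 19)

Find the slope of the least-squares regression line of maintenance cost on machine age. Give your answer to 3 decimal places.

1.042

n = 7, Σx = 64, Σy = 87, Σxy = 988, Σx² = 770
Sxx = Σx² − (Σx)²/n = 770 − 585.142857 = 184.857143
Sxy = Σxy − (Σx)(Σy)/n = 988 − 795.428571 = 192.571429
b = Sxy/Sxx = 192.571429/184.857143 = 1.041731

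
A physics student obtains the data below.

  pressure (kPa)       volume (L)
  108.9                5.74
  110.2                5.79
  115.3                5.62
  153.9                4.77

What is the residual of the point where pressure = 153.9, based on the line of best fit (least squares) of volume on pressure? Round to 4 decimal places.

n = 4, Σx = 488.3, Σy = 21.92, Σxy = 2645.233, Σx² = 60982.55
Sxx = Σx² − (Σx)²/n = 60982.55 − 59609.2225 = 1373.3275
Sxy = Σxy − (Σx)(Σy)/n = 2645.233 − 2675.884 = -30.651
b = Sxy/Sxx = -30.651/1373.3275 = -0.022319
a = ȳ − b·x̄ = 5.48 − (-0.022319)·122.075 = 8.204566
ŷ(153.9) = 8.204566 + (-0.022319)·153.9 = 4.769705
residual = y − ŷ = 4.77 − 4.769705 = 0.000295

0.0003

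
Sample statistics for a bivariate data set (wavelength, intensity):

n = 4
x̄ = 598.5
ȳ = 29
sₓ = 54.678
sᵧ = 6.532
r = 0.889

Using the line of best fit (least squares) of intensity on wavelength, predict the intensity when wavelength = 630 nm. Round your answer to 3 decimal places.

32.345

b = r · sᵧ/sₓ = 0.889 · 6.532/54.678 = 0.106203
a = ȳ − b·x̄ = 29 − 0.106203·598.5 = -34.562281
ŷ(630) = a + b·630 = -34.562281 + 0.106203·630 = 32.345383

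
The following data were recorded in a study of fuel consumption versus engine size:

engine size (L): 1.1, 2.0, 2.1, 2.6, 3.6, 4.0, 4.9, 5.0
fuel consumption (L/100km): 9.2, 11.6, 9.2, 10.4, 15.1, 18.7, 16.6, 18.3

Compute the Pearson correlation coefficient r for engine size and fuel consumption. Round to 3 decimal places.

n = 8, Σx = 25.3, Σy = 109.1, Σxy = 381.68, Σx² = 94.35, Σy² = 1600.15
Sxx = Σx² − (Σx)²/n = 94.35 − 80.01125 = 14.33875
Sxy = Σxy − (Σx)(Σy)/n = 381.68 − 345.02875 = 36.65125
Syy = Σy² − (Σy)²/n = 1600.15 − 1487.85125 = 112.29875
r = Sxy/√(Sxx·Syy) = 36.65125/√(1610.223702) = 36.65125/40.127593 = 0.913368

0.913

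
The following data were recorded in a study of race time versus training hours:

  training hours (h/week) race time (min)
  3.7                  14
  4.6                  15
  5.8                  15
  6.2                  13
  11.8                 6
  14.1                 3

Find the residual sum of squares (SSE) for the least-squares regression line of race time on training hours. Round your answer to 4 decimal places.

n = 6, Σx = 46.2, Σy = 66, Σxy = 401.5, Σx² = 444.98, Σy² = 860
Sxx = Σx² − (Σx)²/n = 444.98 − 355.74 = 89.24
Sxy = Σxy − (Σx)(Σy)/n = 401.5 − 508.2 = -106.7
Syy = Σy² − (Σy)²/n = 860 − 726 = 134
b = Sxy/Sxx = -106.7/89.24 = -1.195652
SSE = Syy − b·Sxy = 134 − (-1.195652)·(-106.7) = 6.423913

6.4239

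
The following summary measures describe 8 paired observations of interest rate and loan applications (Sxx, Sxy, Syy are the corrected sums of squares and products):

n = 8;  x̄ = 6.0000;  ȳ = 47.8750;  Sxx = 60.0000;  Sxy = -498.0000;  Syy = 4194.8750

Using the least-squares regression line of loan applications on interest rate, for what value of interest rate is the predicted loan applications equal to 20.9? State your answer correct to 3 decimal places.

b = Sxy/Sxx = -498/60 = -8.3
a = ȳ − b·x̄ = 47.875 − (-8.3)·6 = 97.675
Set a + b·x = 20.9: x = (20.9 − 97.675) / (-8.3) = 9.25

9.250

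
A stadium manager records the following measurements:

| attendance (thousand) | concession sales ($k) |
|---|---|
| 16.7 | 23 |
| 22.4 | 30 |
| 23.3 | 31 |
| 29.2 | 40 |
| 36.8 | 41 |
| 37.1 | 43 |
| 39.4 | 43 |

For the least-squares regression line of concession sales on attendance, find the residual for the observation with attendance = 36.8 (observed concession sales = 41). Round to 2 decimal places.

-1.34

n = 7, Σx = 204.9, Σy = 251, Σxy = 7744.7, Σx² = 6459.19
Sxx = Σx² − (Σx)²/n = 6459.19 − 5997.715714 = 461.474286
Sxy = Σxy − (Σx)(Σy)/n = 7744.7 − 7347.128571 = 397.571429
b = Sxy/Sxx = 397.571429/461.474286 = 0.861525
a = ȳ − b·x̄ = 35.857143 − 0.861525·29.271429 = 10.639088
ŷ(36.8) = 10.639088 + 0.861525·36.8 = 42.343192
residual = y − ŷ = 41 − 42.343192 = -1.343192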